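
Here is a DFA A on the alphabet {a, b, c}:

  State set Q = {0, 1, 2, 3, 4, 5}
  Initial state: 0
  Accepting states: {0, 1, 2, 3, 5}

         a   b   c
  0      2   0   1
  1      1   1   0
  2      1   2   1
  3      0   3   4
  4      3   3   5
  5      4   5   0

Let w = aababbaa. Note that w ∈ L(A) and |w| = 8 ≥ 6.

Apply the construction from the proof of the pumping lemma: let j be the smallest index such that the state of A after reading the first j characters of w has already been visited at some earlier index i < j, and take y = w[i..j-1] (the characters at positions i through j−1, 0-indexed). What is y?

b

State sequence: 0 -a-> 2 -a-> 1 -b-> 1 -a-> 1 -b-> 1 -b-> 1 -a-> 1 -a-> 1
First repeat at step 3: 1 was already visited.

So i = 2, j = 3, giving x = w[0:2] = aa, y = w[2:3] = b, z = w[3:8] = abbaa.
Check: |xy| = 3 ≤ 6 and |y| = 1 ≥ 1. Reading y takes A from 1 back to 1, so every xyⁱz is accepted.
Since A has 6 states, any run of length ≥ 6 visits 6+1 states, so by pigeonhole some state repeats within the first 6 steps — that repeat gives the pumpable loop.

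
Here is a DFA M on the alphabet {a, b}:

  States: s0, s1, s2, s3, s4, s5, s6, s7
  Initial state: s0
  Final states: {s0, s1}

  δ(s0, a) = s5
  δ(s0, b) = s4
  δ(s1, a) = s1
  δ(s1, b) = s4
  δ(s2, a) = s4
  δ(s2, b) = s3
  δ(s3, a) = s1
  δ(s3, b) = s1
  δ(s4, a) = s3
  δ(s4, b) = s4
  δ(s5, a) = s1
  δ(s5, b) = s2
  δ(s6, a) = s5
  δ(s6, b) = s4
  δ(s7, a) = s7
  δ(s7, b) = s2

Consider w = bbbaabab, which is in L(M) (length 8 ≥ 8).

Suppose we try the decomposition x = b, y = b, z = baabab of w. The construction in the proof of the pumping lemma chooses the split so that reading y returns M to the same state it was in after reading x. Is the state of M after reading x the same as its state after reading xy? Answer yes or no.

Run of M on the first 2 characters of w = b b:
  step 0: s0  (start)
  step 1: s4  (read b: s0→s4)
  step 2: s4  (read b: s4→s4)

After x (step 1): s4. After xy (step 2): s4.
They match, so y = b drives M around a cycle from s4 back to itself; pumping y any number of times keeps M in s4 before reading z, and xyⁱz ∈ L(M) for every i ≥ 0.

yes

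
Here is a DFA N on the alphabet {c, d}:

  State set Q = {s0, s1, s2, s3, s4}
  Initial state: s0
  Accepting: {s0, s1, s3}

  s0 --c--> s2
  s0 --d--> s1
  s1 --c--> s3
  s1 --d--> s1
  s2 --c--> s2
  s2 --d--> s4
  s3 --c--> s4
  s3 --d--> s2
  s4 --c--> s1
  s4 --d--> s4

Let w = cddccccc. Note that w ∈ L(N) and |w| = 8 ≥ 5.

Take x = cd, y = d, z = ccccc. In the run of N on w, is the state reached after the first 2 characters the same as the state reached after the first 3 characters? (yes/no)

yes

State sequence: s0 -c-> s2 -d-> s4 -d-> s4

After x (step 2): s4. After xy (step 3): s4.
They match, so y = d drives N around a cycle from s4 back to itself; pumping y any number of times keeps N in s4 before reading z, and xyⁱz ∈ L(N) for every i ≥ 0.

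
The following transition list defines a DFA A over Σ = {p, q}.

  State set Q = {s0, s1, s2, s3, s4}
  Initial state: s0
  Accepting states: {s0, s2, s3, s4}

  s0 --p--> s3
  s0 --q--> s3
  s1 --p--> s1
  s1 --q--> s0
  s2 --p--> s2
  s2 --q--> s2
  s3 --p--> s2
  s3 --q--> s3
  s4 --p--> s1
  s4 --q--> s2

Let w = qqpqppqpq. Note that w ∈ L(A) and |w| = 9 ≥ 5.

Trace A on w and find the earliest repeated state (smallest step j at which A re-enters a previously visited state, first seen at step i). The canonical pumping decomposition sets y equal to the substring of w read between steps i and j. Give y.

Run of A on w = q q p q p p q p q:
  step 0: s0  (start)
  step 1: s3  (read q: s0→s3)
  step 2: s3  (read q: s3→s3)   ← first repeat (s3 seen earlier)
  step 3: s2  (read p: s3→s2)
  step 4: s2  (read q: s2→s2)
  step 5: s2  (read p: s2→s2)
  step 6: s2  (read p: s2→s2)
  step 7: s2  (read q: s2→s2)
  step 8: s2  (read p: s2→s2)
  step 9: s2  (read q: s2→s2)

So i = 1, j = 2, giving x = w[0:1] = q, y = w[1:2] = q, z = w[2:9] = pqppqpq.
Check: |xy| = 2 ≤ 5 and |y| = 1 ≥ 1. Reading y takes A from s3 back to s3, so every xyⁱz is accepted.
Pumping length from the standard proof: p = 5 (the number of states). The repeated state found above gives |xy| = j ≤ 5 and |y| = j − i ≥ 1.

q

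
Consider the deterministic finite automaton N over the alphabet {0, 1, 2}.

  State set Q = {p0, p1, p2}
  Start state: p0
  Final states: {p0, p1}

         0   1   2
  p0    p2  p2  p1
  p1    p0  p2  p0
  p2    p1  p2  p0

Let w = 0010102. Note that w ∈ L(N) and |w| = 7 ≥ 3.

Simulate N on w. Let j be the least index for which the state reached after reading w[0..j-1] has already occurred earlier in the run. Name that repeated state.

p2

State sequence: p0 -0-> p2 -0-> p1 -1-> p2 -0-> p1 -1-> p2 -0-> p1 -2-> p0
First repeat at step 3: p2 was already visited.

The earliest repeat is at step j = 3: N is in p2, which it already visited at step i = 1.
Pumping length from the standard proof: p = 3 (the number of states). The repeated state found above gives |xy| = j ≤ 3 and |y| = j − i ≥ 1.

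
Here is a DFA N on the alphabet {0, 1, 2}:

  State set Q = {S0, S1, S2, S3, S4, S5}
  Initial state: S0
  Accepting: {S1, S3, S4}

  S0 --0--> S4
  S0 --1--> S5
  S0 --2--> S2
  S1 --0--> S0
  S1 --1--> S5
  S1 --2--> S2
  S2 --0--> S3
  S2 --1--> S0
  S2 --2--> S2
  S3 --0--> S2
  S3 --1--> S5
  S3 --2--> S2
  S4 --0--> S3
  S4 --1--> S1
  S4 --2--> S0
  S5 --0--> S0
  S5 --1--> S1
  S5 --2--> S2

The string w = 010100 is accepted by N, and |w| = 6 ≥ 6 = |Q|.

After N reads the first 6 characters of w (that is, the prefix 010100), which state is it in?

S4

Run of N on the first 6 characters of w = 0 1 0 1 0 0:
  step 0: S0  (start)
  step 1: S4  (read 0: S0→S4)
  step 2: S1  (read 1: S4→S1)
  step 3: S0  (read 0: S1→S0)
  step 4: S5  (read 1: S0→S5)
  step 5: S0  (read 0: S5→S0)
  step 6: S4  (read 0: S0→S4)

After reading 6 characters, N is in state S4.
(This kind of state-tracing is the core of the pumping-lemma construction: with 6 states, pigeonhole forces a repeat within the first 6 steps.)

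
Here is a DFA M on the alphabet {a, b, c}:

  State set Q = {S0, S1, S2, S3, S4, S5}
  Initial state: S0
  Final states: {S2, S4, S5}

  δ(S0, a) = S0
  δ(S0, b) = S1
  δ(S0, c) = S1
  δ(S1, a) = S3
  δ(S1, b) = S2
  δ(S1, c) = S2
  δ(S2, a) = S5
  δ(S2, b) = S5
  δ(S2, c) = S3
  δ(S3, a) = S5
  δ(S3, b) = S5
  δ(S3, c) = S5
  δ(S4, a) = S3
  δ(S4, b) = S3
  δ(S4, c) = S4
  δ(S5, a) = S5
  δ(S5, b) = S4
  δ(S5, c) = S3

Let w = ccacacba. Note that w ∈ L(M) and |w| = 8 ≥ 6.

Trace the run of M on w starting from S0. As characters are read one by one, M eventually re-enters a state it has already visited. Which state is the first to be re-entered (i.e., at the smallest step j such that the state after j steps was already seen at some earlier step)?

State sequence: S0 -c-> S1 -c-> S2 -a-> S5 -c-> S3 -a-> S5 -c-> S3 -b-> S5 -a-> S5
First repeat at step 5: S5 was already visited.

The earliest repeat is at step j = 5: M is in S5, which it already visited at step i = 3.
Since M has 6 states, any run of length ≥ 6 visits 6+1 states, so by pigeonhole some state repeats within the first 6 steps — that repeat gives the pumpable loop.

S5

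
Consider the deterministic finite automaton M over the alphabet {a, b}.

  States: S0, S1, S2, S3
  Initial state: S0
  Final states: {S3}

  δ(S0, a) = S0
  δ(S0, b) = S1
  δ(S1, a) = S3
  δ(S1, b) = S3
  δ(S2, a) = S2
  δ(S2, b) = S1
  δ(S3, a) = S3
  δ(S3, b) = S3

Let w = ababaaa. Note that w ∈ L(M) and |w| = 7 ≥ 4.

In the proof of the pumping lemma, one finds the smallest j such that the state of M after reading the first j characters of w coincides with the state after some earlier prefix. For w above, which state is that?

State sequence: S0 -a-> S0 -b-> S1 -a-> S3 -b-> S3 -a-> S3 -a-> S3 -a-> S3
First repeat at step 1: S0 was already visited.

The earliest repeat is at step j = 1: M is in S0, which it already visited at step i = 0.
The DFA has 4 states, so the proof of the pumping lemma guarantees a repeated state among the first 4+1 visited; the segment between the two visits is the pumpable y.

S0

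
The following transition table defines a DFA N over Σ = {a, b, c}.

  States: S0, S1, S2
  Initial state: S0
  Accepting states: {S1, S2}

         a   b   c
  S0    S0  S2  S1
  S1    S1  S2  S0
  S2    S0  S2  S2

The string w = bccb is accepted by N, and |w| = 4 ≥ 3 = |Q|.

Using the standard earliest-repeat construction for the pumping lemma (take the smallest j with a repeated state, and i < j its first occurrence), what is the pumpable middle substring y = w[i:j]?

State sequence: S0 -b-> S2 -c-> S2 -c-> S2 -b-> S2
First repeat at step 2: S2 was already visited.

So i = 1, j = 2, giving x = w[0:1] = b, y = w[1:2] = c, z = w[2:4] = cb.
Check: |xy| = 2 ≤ 3 and |y| = 1 ≥ 1. Reading y takes N from S2 back to S2, so every xyⁱz is accepted.

c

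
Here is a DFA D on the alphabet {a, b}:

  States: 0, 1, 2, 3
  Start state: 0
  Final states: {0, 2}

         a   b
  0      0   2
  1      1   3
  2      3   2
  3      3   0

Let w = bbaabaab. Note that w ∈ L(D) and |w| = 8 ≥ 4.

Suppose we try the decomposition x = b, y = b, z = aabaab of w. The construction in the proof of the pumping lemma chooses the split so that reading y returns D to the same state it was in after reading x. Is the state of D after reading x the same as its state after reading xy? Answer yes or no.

yes

Run of D on the first 2 characters of w = b b:
  step 0: 0  (start)
  step 1: 2  (read b: 0→2)
  step 2: 2  (read b: 2→2)

After x (step 1): 2. After xy (step 2): 2.
They match, so y = b drives D around a cycle from 2 back to itself; pumping y any number of times keeps D in 2 before reading z, and xyⁱz ∈ L(D) for every i ≥ 0.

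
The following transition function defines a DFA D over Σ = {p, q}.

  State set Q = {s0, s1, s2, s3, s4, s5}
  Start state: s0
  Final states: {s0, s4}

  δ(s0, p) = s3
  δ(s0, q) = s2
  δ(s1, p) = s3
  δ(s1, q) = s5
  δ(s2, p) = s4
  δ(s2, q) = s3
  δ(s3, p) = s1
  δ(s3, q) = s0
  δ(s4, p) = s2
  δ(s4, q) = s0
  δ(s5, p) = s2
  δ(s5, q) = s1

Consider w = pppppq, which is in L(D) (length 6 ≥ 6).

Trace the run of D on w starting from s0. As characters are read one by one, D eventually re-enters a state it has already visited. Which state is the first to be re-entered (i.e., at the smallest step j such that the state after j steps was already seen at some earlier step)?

s3

State sequence: s0 -p-> s3 -p-> s1 -p-> s3 -p-> s1 -p-> s3 -q-> s0
First repeat at step 3: s3 was already visited.

The earliest repeat is at step j = 3: D is in s3, which it already visited at step i = 1.
Pumping length from the standard proof: p = 6 (the number of states). The repeated state found above gives |xy| = j ≤ 6 and |y| = j − i ≥ 1.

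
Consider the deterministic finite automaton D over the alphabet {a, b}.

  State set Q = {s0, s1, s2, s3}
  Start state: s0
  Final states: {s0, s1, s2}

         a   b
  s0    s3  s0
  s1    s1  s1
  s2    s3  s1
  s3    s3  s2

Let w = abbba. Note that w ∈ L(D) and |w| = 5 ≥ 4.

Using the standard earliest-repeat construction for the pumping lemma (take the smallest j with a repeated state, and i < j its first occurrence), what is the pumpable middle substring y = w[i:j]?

Run of D on w = a b b b a:
  step 0: s0  (start)
  step 1: s3  (read a: s0→s3)
  step 2: s2  (read b: s3→s2)
  step 3: s1  (read b: s2→s1)
  step 4: s1  (read b: s1→s1)   ← first repeat (s1 seen earlier)
  step 5: s1  (read a: s1→s1)

So i = 3, j = 4, giving x = w[0:3] = abb, y = w[3:4] = b, z = w[4:5] = a.
Check: |xy| = 4 ≤ 4 and |y| = 1 ≥ 1. Reading y takes D from s1 back to s1, so every xyⁱz is accepted.
With |Q| = 4, pigeonhole forces a state repeat no later than step 4; the substring read between the first and second visits to that state can be pumped.

b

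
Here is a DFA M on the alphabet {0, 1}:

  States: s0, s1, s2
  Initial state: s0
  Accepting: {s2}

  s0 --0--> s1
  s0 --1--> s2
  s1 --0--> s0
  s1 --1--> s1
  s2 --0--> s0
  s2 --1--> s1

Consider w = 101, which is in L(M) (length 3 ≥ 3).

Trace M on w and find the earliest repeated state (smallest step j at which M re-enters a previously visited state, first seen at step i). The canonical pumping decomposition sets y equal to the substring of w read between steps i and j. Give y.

Run of M on w = 1 0 1:
  step 0: s0  (start)
  step 1: s2  (read 1: s0→s2)
  step 2: s0  (read 0: s2→s0)   ← first repeat (s0 seen earlier)
  step 3: s2  (read 1: s0→s2)

So i = 0, j = 2, giving x = w[0:0] = ε, y = w[0:2] = 10, z = w[2:3] = 1.
Check: |xy| = 2 ≤ 3 and |y| = 2 ≥ 1. Reading y takes M from s0 back to s0, so every xyⁱz is accepted.

10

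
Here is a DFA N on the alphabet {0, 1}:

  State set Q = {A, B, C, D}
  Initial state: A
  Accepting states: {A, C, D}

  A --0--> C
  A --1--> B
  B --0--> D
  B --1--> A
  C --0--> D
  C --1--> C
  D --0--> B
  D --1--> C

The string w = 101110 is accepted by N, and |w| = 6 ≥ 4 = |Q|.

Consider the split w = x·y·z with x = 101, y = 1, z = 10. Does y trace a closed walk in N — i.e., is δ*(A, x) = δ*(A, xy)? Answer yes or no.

yes

Run of N on the first 4 characters of w = 1 0 1 1:
  step 0: A  (start)
  step 1: B  (read 1: A→B)
  step 2: D  (read 0: B→D)
  step 3: C  (read 1: D→C)
  step 4: C  (read 1: C→C)

After x (step 3): C. After xy (step 4): C.
They match, so y = 1 drives N around a cycle from C back to itself; pumping y any number of times keeps N in C before reading z, and xyⁱz ∈ L(N) for every i ≥ 0.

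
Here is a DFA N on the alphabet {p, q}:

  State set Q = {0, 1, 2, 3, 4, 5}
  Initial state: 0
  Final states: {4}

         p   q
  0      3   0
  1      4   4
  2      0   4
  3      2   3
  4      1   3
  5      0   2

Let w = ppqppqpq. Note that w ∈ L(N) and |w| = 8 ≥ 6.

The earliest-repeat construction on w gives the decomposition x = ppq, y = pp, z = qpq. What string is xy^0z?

ppqqpq

xy⁰z = xz = ppq·qpq = ppqqpq.
Reading y = pp takes N from 4 back to 4, so after x the machine is still in 4, and z then leads to the accepting state 4. Hence ppqqpq ∈ L(N).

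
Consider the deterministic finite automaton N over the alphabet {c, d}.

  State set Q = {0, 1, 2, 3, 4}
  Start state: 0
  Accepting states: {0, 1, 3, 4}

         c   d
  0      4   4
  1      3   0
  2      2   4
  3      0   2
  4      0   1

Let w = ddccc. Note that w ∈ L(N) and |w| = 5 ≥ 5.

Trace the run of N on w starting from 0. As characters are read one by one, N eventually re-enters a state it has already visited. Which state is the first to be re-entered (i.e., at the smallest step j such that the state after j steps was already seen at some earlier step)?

Run of N on w = d d c c c:
  step 0: 0  (start)
  step 1: 4  (read d: 0→4)
  step 2: 1  (read d: 4→1)
  step 3: 3  (read c: 1→3)
  step 4: 0  (read c: 3→0)   ← first repeat (0 seen earlier)
  step 5: 4  (read c: 0→4)

The earliest repeat is at step j = 4: N is in 0, which it already visited at step i = 0.
The DFA has 5 states, so the proof of the pumping lemma guarantees a repeated state among the first 5+1 visited; the segment between the two visits is the pumpable y.

0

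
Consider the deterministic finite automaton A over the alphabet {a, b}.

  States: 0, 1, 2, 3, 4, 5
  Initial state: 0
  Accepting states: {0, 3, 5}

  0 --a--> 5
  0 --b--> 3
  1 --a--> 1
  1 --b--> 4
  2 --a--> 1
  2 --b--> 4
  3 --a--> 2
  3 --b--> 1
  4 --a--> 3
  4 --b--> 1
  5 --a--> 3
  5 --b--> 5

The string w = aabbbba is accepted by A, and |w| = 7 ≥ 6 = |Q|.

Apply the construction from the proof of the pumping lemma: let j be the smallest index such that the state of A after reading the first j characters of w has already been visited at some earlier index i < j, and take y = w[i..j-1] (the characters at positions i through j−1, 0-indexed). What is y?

State sequence: 0 -a-> 5 -a-> 3 -b-> 1 -b-> 4 -b-> 1 -b-> 4 -a-> 3
First repeat at step 5: 1 was already visited.

So i = 3, j = 5, giving x = w[0:3] = aab, y = w[3:5] = bb, z = w[5:7] = ba.
Check: |xy| = 5 ≤ 6 and |y| = 2 ≥ 1. Reading y takes A from 1 back to 1, so every xyⁱz is accepted.
Since A has 6 states, any run of length ≥ 6 visits 6+1 states, so by pigeonhole some state repeats within the first 6 steps — that repeat gives the pumpable loop.

bb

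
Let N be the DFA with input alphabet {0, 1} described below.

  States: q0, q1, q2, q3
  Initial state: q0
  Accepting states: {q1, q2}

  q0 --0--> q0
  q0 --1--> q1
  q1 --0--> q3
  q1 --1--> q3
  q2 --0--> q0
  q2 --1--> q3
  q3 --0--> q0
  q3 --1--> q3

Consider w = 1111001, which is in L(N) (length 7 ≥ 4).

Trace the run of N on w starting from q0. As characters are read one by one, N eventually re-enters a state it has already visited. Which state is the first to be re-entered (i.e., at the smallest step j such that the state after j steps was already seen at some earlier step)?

q3

State sequence: q0 -1-> q1 -1-> q3 -1-> q3 -1-> q3 -0-> q0 -0-> q0 -1-> q1
First repeat at step 3: q3 was already visited.

The earliest repeat is at step j = 3: N is in q3, which it already visited at step i = 2.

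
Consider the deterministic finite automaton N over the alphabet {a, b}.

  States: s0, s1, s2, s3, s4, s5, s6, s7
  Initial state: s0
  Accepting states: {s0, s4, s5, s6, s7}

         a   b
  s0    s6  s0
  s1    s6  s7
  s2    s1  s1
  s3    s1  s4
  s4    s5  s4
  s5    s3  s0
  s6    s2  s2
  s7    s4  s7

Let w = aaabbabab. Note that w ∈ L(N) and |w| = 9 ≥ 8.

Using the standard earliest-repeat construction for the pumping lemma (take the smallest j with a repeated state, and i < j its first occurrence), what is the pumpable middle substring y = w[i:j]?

State sequence: s0 -a-> s6 -a-> s2 -a-> s1 -b-> s7 -b-> s7 -a-> s4 -b-> s4 -a-> s5 -b-> s0
First repeat at step 5: s7 was already visited.

So i = 4, j = 5, giving x = w[0:4] = aaab, y = w[4:5] = b, z = w[5:9] = abab.
Check: |xy| = 5 ≤ 8 and |y| = 1 ≥ 1. Reading y takes N from s7 back to s7, so every xyⁱz is accepted.

b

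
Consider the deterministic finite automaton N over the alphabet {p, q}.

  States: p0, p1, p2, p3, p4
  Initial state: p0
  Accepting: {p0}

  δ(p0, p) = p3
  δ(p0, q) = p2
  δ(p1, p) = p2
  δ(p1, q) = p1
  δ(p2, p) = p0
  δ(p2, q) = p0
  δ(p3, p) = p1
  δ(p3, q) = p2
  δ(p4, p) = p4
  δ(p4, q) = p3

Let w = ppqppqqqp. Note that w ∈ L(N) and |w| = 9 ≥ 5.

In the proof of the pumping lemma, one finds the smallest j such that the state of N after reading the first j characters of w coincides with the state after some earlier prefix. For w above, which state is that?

p1

State sequence: p0 -p-> p3 -p-> p1 -q-> p1 -p-> p2 -p-> p0 -q-> p2 -q-> p0 -q-> p2 -p-> p0
First repeat at step 3: p1 was already visited.

The earliest repeat is at step j = 3: N is in p1, which it already visited at step i = 2.
Pumping length from the standard proof: p = 5 (the number of states). The repeated state found above gives |xy| = j ≤ 5 and |y| = j − i ≥ 1.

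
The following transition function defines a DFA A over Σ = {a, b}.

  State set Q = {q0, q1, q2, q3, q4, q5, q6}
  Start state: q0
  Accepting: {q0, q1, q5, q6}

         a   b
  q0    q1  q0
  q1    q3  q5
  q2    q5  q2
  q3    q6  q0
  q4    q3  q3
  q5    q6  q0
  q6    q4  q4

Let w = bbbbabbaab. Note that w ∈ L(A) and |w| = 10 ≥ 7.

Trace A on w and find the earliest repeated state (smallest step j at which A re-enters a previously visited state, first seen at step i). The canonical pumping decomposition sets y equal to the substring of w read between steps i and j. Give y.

Run of A on w = b b b b a b b a a b:
  step 0: q0  (start)
  step 1: q0  (read b: q0→q0)   ← first repeat (q0 seen earlier)
  step 2: q0  (read b: q0→q0)
  step 3: q0  (read b: q0→q0)
  step 4: q0  (read b: q0→q0)
  step 5: q1  (read a: q0→q1)
  step 6: q5  (read b: q1→q5)
  step 7: q0  (read b: q5→q0)
  step 8: q1  (read a: q0→q1)
  step 9: q3  (read a: q1→q3)
  step 10: q0  (read b: q3→q0)

So i = 0, j = 1, giving x = w[0:0] = ε, y = w[0:1] = b, z = w[1:10] = bbbabbaab.
Check: |xy| = 1 ≤ 7 and |y| = 1 ≥ 1. Reading y takes A from q0 back to q0, so every xyⁱz is accepted.
The DFA has 7 states, so the proof of the pumping lemma guarantees a repeated state among the first 7+1 visited; the segment between the two visits is the pumpable y.

b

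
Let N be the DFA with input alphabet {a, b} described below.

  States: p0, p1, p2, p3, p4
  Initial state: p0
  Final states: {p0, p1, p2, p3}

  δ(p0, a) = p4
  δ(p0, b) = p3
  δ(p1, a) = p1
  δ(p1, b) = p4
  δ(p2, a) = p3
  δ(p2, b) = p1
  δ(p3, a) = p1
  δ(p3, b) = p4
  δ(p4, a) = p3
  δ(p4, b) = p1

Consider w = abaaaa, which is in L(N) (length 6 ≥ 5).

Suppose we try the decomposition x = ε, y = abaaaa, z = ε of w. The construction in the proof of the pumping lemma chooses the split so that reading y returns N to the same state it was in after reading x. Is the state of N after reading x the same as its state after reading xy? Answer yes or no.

State sequence: p0 -a-> p4 -b-> p1 -a-> p1 -a-> p1 -a-> p1 -a-> p1

After x (step 0): p0. After xy (step 6): p1.
They differ (p0 ≠ p1), so y is not a cycle from the state after x; this split is not the one the pumping-lemma construction produces, and pumping y need not keep the string in L(N).

no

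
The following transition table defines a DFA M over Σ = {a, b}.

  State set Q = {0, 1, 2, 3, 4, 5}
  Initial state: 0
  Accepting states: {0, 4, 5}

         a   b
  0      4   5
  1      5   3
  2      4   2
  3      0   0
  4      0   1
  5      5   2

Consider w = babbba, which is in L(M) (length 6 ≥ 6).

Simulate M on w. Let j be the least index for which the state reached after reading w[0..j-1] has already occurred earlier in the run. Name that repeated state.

5

State sequence: 0 -b-> 5 -a-> 5 -b-> 2 -b-> 2 -b-> 2 -a-> 4
First repeat at step 2: 5 was already visited.

The earliest repeat is at step j = 2: M is in 5, which it already visited at step i = 1.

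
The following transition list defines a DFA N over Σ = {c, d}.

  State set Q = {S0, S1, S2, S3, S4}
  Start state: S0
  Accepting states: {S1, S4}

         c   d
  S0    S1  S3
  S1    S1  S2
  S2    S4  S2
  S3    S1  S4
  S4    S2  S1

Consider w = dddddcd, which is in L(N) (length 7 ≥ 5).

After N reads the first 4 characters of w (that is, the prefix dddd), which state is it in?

S2

State sequence: S0 -d-> S3 -d-> S4 -d-> S1 -d-> S2

After reading 4 characters, N is in state S2.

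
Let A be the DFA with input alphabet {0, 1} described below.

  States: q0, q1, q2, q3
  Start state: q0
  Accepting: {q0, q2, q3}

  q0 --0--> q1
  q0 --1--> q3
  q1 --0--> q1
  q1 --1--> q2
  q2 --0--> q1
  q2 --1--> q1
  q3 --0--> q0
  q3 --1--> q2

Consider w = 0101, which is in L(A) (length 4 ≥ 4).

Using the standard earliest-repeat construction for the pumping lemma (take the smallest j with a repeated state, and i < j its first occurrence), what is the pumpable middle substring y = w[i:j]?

10

State sequence: q0 -0-> q1 -1-> q2 -0-> q1 -1-> q2
First repeat at step 3: q1 was already visited.

So i = 1, j = 3, giving x = w[0:1] = 0, y = w[1:3] = 10, z = w[3:4] = 1.
Check: |xy| = 3 ≤ 4 and |y| = 2 ≥ 1. Reading y takes A from q1 back to q1, so every xyⁱz is accepted.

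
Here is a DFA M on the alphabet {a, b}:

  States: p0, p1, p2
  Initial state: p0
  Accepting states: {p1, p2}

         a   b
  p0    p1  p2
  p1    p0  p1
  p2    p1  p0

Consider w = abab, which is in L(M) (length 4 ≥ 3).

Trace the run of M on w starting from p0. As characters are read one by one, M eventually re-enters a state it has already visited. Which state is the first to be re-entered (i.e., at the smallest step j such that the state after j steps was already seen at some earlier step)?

p1

State sequence: p0 -a-> p1 -b-> p1 -a-> p0 -b-> p2
First repeat at step 2: p1 was already visited.

The earliest repeat is at step j = 2: M is in p1, which it already visited at step i = 1.
With |Q| = 3, pigeonhole forces a state repeat no later than step 3; the substring read between the first and second visits to that state can be pumped.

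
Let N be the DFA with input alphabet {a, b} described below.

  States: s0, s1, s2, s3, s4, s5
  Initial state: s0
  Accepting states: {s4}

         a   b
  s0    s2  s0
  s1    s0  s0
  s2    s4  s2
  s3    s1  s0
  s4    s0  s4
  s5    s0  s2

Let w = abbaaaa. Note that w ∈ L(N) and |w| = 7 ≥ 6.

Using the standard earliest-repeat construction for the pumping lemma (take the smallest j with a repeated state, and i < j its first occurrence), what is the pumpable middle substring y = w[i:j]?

Run of N on w = a b b a a a a:
  step 0: s0  (start)
  step 1: s2  (read a: s0→s2)
  step 2: s2  (read b: s2→s2)   ← first repeat (s2 seen earlier)
  step 3: s2  (read b: s2→s2)
  step 4: s4  (read a: s2→s4)
  step 5: s0  (read a: s4→s0)
  step 6: s2  (read a: s0→s2)
  step 7: s4  (read a: s2→s4)

So i = 1, j = 2, giving x = w[0:1] = a, y = w[1:2] = b, z = w[2:7] = baaaa.
Check: |xy| = 2 ≤ 6 and |y| = 1 ≥ 1. Reading y takes N from s2 back to s2, so every xyⁱz is accepted.
The DFA has 6 states, so the proof of the pumping lemma guarantees a repeated state among the first 6+1 visited; the segment between the two visits is the pumpable y.

b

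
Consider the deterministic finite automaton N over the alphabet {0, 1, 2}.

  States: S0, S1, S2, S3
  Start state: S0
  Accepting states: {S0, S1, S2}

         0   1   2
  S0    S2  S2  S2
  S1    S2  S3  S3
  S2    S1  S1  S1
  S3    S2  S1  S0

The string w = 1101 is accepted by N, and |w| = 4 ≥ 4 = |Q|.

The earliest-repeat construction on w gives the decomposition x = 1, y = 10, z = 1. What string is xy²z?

110101

xy^2z = 1·10·10·1 = 110101.
Reading y = 10 takes N from S2 back to S2, so after x·y·y the machine is still in S2, and z then leads to the accepting state S1. Hence 110101 ∈ L(N).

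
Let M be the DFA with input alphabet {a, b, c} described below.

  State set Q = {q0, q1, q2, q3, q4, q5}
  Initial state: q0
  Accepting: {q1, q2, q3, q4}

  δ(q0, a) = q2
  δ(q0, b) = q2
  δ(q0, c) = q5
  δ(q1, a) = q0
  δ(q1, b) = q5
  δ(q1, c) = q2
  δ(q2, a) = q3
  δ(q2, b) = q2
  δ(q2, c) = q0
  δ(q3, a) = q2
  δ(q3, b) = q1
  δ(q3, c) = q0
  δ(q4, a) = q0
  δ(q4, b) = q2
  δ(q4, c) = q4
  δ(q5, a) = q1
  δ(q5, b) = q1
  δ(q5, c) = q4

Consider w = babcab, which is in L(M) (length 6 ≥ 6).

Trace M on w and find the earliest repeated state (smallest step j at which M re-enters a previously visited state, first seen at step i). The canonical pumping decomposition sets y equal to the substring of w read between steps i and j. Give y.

Run of M on w = b a b c a b:
  step 0: q0  (start)
  step 1: q2  (read b: q0→q2)
  step 2: q3  (read a: q2→q3)
  step 3: q1  (read b: q3→q1)
  step 4: q2  (read c: q1→q2)   ← first repeat (q2 seen earlier)
  step 5: q3  (read a: q2→q3)
  step 6: q1  (read b: q3→q1)

So i = 1, j = 4, giving x = w[0:1] = b, y = w[1:4] = abc, z = w[4:6] = ab.
Check: |xy| = 4 ≤ 6 and |y| = 3 ≥ 1. Reading y takes M from q2 back to q2, so every xyⁱz is accepted.
With |Q| = 6, pigeonhole forces a state repeat no later than step 6; the substring read between the first and second visits to that state can be pumped.

abc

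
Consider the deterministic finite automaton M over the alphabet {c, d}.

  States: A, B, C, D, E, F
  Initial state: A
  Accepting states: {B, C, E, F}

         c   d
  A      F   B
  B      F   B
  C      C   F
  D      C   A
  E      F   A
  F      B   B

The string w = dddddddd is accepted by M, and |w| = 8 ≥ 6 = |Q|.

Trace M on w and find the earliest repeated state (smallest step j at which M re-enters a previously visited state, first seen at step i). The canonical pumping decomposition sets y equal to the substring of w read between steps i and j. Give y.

Run of M on w = d d d d d d d d:
  step 0: A  (start)
  step 1: B  (read d: A→B)
  step 2: B  (read d: B→B)   ← first repeat (B seen earlier)
  step 3: B  (read d: B→B)
  step 4: B  (read d: B→B)
  step 5: B  (read d: B→B)
  step 6: B  (read d: B→B)
  step 7: B  (read d: B→B)
  step 8: B  (read d: B→B)

So i = 1, j = 2, giving x = w[0:1] = d, y = w[1:2] = d, z = w[2:8] = dddddd.
Check: |xy| = 2 ≤ 6 and |y| = 1 ≥ 1. Reading y takes M from B back to B, so every xyⁱz is accepted.
Since M has 6 states, any run of length ≥ 6 visits 6+1 states, so by pigeonhole some state repeats within the first 6 steps — that repeat gives the pumpable loop.

d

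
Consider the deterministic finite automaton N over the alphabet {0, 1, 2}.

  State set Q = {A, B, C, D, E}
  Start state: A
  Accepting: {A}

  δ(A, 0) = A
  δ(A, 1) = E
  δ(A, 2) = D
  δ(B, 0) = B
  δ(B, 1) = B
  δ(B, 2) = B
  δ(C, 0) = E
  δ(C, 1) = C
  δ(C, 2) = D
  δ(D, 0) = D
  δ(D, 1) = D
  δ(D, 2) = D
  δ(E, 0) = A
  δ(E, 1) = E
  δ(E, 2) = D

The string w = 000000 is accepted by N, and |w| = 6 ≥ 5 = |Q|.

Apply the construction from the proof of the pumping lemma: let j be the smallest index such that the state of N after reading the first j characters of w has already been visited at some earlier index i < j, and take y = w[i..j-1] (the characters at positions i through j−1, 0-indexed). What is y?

State sequence: A -0-> A -0-> A -0-> A -0-> A -0-> A -0-> A
First repeat at step 1: A was already visited.

So i = 0, j = 1, giving x = w[0:0] = ε, y = w[0:1] = 0, z = w[1:6] = 00000.
Check: |xy| = 1 ≤ 5 and |y| = 1 ≥ 1. Reading y takes N from A back to A, so every xyⁱz is accepted.
The DFA has 5 states, so the proof of the pumping lemma guarantees a repeated state among the first 5+1 visited; the segment between the two visits is the pumpable y.

0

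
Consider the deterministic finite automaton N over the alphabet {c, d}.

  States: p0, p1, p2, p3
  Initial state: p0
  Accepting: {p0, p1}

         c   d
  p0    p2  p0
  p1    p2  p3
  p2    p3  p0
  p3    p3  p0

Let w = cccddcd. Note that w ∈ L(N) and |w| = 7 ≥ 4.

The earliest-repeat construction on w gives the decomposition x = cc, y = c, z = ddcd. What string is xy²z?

xy^2z = cc·c·c·ddcd = ccccddcd.
Reading y = c takes N from p3 back to p3, so after x·y·y the machine is still in p3, and z then leads to the accepting state p0. Hence ccccddcd ∈ L(N).

ccccddcd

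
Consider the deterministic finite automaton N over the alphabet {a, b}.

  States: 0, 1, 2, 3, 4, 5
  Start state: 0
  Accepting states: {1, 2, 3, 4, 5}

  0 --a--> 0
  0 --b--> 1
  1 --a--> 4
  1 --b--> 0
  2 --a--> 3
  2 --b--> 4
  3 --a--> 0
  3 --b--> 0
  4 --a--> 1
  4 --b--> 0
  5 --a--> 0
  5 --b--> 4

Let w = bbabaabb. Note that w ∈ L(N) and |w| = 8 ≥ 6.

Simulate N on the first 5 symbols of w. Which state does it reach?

State sequence: 0 -b-> 1 -b-> 0 -a-> 0 -b-> 1 -a-> 4

After reading 5 characters, N is in state 4.

4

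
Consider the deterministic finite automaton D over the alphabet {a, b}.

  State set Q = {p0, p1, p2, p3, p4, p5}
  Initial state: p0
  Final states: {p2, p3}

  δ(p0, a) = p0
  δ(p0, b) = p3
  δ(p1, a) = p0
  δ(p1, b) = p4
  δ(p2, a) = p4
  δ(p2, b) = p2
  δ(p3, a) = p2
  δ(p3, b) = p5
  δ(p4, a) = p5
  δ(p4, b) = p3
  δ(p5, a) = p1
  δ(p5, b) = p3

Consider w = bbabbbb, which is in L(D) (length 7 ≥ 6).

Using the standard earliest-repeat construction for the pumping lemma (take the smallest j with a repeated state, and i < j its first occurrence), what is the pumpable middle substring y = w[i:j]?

State sequence: p0 -b-> p3 -b-> p5 -a-> p1 -b-> p4 -b-> p3 -b-> p5 -b-> p3
First repeat at step 5: p3 was already visited.

So i = 1, j = 5, giving x = w[0:1] = b, y = w[1:5] = babb, z = w[5:7] = bb.
Check: |xy| = 5 ≤ 6 and |y| = 4 ≥ 1. Reading y takes D from p3 back to p3, so every xyⁱz is accepted.

babb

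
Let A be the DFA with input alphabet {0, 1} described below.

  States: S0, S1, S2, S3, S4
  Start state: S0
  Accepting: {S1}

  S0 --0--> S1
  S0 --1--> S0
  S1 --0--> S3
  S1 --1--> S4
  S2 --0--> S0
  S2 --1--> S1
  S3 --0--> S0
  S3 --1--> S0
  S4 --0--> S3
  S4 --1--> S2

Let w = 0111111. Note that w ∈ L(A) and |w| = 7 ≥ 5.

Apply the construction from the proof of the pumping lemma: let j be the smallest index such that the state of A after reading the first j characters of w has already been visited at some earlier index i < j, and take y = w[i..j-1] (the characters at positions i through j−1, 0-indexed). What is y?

Run of A on w = 0 1 1 1 1 1 1:
  step 0: S0  (start)
  step 1: S1  (read 0: S0→S1)
  step 2: S4  (read 1: S1→S4)
  step 3: S2  (read 1: S4→S2)
  step 4: S1  (read 1: S2→S1)   ← first repeat (S1 seen earlier)
  step 5: S4  (read 1: S1→S4)
  step 6: S2  (read 1: S4→S2)
  step 7: S1  (read 1: S2→S1)

So i = 1, j = 4, giving x = w[0:1] = 0, y = w[1:4] = 111, z = w[4:7] = 111.
Check: |xy| = 4 ≤ 5 and |y| = 3 ≥ 1. Reading y takes A from S1 back to S1, so every xyⁱz is accepted.
The DFA has 5 states, so the proof of the pumping lemma guarantees a repeated state among the first 5+1 visited; the segment between the two visits is the pumpable y.

111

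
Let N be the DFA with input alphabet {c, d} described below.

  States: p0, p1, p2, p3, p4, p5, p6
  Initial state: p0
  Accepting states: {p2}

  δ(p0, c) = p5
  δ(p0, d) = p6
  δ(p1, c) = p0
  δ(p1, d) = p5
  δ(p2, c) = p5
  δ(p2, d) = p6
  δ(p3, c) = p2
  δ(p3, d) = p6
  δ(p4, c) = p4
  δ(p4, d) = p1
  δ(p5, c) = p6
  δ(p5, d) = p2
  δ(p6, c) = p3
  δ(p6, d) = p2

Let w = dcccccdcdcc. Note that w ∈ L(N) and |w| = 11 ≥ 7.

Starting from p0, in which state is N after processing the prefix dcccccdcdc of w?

p3

Run of N on the first 10 characters of w = d c c c c c d c d c:
  step 0: p0  (start)
  step 1: p6  (read d: p0→p6)
  step 2: p3  (read c: p6→p3)
  step 3: p2  (read c: p3→p2)
  step 4: p5  (read c: p2→p5)
  step 5: p6  (read c: p5→p6)
  step 6: p3  (read c: p6→p3)
  step 7: p6  (read d: p3→p6)
  step 8: p3  (read c: p6→p3)
  step 9: p6  (read d: p3→p6)
  step 10: p3  (read c: p6→p3)

After reading 10 characters, N is in state p3.
(This kind of state-tracing is the core of the pumping-lemma construction: with 7 states, pigeonhole forces a repeat within the first 7 steps.)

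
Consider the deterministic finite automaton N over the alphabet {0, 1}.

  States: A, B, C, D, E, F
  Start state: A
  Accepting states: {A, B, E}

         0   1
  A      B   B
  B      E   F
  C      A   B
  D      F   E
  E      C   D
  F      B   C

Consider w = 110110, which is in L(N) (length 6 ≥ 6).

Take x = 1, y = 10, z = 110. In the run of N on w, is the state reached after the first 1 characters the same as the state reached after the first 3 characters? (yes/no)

yes

Run of N on the first 3 characters of w = 1 1 0:
  step 0: A  (start)
  step 1: B  (read 1: A→B)
  step 2: F  (read 1: B→F)
  step 3: B  (read 0: F→B)

After x (step 1): B. After xy (step 3): B.
They match, so y = 10 drives N around a cycle from B back to itself; pumping y any number of times keeps N in B before reading z, and xyⁱz ∈ L(N) for every i ≥ 0.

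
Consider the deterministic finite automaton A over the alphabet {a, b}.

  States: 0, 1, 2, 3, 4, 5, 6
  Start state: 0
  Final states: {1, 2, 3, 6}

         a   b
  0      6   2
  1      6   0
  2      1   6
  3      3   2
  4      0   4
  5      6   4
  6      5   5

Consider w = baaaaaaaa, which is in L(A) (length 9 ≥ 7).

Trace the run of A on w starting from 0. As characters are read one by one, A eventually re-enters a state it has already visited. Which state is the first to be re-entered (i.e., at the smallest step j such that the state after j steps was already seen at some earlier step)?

State sequence: 0 -b-> 2 -a-> 1 -a-> 6 -a-> 5 -a-> 6 -a-> 5 -a-> 6 -a-> 5 -a-> 6
First repeat at step 5: 6 was already visited.

The earliest repeat is at step j = 5: A is in 6, which it already visited at step i = 3.

6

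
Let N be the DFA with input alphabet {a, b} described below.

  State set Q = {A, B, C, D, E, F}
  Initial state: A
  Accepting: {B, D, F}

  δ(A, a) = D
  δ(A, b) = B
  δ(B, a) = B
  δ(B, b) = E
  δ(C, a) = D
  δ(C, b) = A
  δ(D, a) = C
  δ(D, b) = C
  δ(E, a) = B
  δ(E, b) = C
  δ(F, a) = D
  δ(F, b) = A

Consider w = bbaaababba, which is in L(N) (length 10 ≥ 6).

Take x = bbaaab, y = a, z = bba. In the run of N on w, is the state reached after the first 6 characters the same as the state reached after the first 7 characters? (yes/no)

no

State sequence: A -b-> B -b-> E -a-> B -a-> B -a-> B -b-> E -a-> B

After x (step 6): E. After xy (step 7): B.
They differ (E ≠ B), so y is not a cycle from the state after x; this split is not the one the pumping-lemma construction produces, and pumping y need not keep the string in L(N).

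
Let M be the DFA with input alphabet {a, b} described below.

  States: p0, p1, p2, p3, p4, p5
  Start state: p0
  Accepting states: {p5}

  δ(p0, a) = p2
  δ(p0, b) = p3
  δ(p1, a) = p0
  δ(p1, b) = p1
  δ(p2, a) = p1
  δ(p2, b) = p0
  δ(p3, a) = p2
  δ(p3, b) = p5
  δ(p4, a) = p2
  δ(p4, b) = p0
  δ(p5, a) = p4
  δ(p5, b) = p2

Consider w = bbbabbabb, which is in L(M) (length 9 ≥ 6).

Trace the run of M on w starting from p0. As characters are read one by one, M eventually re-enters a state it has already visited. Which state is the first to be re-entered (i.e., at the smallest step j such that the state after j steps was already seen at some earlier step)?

p1

Run of M on w = b b b a b b a b b:
  step 0: p0  (start)
  step 1: p3  (read b: p0→p3)
  step 2: p5  (read b: p3→p5)
  step 3: p2  (read b: p5→p2)
  step 4: p1  (read a: p2→p1)
  step 5: p1  (read b: p1→p1)   ← first repeat (p1 seen earlier)
  step 6: p1  (read b: p1→p1)
  step 7: p0  (read a: p1→p0)
  step 8: p3  (read b: p0→p3)
  step 9: p5  (read b: p3→p5)

The earliest repeat is at step j = 5: M is in p1, which it already visited at step i = 4.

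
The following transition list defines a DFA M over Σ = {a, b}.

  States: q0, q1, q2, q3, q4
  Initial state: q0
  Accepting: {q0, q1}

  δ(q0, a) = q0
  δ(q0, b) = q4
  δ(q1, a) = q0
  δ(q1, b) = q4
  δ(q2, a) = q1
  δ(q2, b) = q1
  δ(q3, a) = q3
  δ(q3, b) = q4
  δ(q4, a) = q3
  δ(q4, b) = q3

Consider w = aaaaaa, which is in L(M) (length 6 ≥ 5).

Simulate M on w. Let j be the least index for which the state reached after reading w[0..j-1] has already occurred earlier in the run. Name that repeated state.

q0

Run of M on w = a a a a a a:
  step 0: q0  (start)
  step 1: q0  (read a: q0→q0)   ← first repeat (q0 seen earlier)
  step 2: q0  (read a: q0→q0)
  step 3: q0  (read a: q0→q0)
  step 4: q0  (read a: q0→q0)
  step 5: q0  (read a: q0→q0)
  step 6: q0  (read a: q0→q0)

The earliest repeat is at step j = 1: M is in q0, which it already visited at step i = 0.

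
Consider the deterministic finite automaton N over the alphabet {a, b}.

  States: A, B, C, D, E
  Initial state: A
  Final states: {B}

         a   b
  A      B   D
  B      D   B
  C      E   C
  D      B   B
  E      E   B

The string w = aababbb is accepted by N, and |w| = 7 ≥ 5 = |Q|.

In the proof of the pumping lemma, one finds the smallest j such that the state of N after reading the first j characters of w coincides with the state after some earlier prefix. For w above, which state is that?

B

State sequence: A -a-> B -a-> D -b-> B -a-> D -b-> B -b-> B -b-> B
First repeat at step 3: B was already visited.

The earliest repeat is at step j = 3: N is in B, which it already visited at step i = 1.
Since N has 5 states, any run of length ≥ 5 visits 5+1 states, so by pigeonhole some state repeats within the first 5 steps — that repeat gives the pumpable loop.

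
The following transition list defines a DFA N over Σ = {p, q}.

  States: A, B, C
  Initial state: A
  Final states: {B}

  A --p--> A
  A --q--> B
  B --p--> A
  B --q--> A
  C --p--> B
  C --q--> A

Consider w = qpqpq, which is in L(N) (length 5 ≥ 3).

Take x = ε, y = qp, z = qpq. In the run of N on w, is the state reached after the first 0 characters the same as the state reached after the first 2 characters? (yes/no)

yes

Run of N on the first 2 characters of w = q p:
  step 0: A  (start)
  step 1: B  (read q: A→B)
  step 2: A  (read p: B→A)

After x (step 0): A. After xy (step 2): A.
They match, so y = qp drives N around a cycle from A back to itself; pumping y any number of times keeps N in A before reading z, and xyⁱz ∈ L(N) for every i ≥ 0.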